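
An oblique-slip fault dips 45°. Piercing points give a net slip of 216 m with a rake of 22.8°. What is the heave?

dip-slip = net slip × sin(rake) = 216 m × sin(22.8°) = 83.70 m
heave = dip-slip × cos(dip) = 83.70 × cos(45°) = 59.2 m

59.2 m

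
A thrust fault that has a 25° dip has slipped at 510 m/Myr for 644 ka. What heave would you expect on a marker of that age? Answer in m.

298 m

dip-slip = rate × time = 510 m/Myr × 644 ka = 328.4 m
heave = dip-slip × cos(dip) = 328.4 × cos(25°) = 298 m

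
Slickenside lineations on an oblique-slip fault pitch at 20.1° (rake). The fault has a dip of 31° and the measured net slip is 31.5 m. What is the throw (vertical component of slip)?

dip-slip = net slip × sin(rake) = 31.5 m × sin(20.1°) = 10.83 m
throw = dip-slip × sin(dip) = 10.83 × sin(31°) = 5.58 m

5.58 m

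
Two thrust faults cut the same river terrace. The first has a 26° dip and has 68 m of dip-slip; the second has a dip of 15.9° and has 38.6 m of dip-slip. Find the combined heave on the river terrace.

heave_A = 68 × cos(26°) = 61.12 m
heave_B = 38.6 × cos(15.9°) = 37.12 m
total = 61.12 + 37.12 = 98.2 m

98.2 m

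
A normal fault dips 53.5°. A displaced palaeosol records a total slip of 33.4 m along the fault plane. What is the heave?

19.9 m

heave = dip-slip × cos(dip) = 33.4 m × cos(53.5°) = 19.9 m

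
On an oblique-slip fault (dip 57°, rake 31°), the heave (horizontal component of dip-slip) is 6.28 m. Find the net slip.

dip-slip = heave / cos(dip) = 6.28 / cos(57°) = 11.53 m
net slip = dip-slip / sin(rake) = 11.53 / sin(31°) = 22.4 m

22.4 m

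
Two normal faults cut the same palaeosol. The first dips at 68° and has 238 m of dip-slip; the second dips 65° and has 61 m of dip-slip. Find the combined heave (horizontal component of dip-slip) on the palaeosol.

heave_A = 238 × cos(68°) = 89.16 m
heave_B = 61 × cos(65°) = 25.78 m
total = 89.16 + 25.78 = 115 m

115 m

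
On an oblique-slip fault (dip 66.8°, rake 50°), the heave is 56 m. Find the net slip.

186 m

dip-slip = heave / cos(dip) = 56 / cos(66.8°) = 142.2 m
net slip = dip-slip / sin(rake) = 142.2 / sin(50°) = 186 m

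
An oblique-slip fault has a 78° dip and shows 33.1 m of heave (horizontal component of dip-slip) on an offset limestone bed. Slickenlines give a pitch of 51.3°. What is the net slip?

dip-slip = heave / cos(dip) = 33.1 / cos(78°) = 159.2 m
net slip = dip-slip / sin(rake) = 159.2 / sin(51.3°) = 204 m

204 m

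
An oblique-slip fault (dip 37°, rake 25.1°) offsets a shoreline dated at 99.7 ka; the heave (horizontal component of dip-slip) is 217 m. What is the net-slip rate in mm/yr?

6.42 mm/yr

dip-slip = heave / cos(dip) = 217 / cos(37°) = 271.7 m
net slip = dip-slip / sin(rake) = 271.7 / sin(25.1°) = 640.5 m
rate = 640.5 m / 99.7 ka = 0.00642 m/yr = 6.42 mm/yr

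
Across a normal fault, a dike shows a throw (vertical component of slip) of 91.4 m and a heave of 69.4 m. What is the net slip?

115 m

net slip = √(throw² + heave²) = √(91.4² + 69.4²) = 115 m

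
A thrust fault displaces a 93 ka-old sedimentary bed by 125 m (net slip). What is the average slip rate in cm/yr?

rate = 125 m / 93 ka = 0.00134 m/yr = 0.134 cm/yr

0.134 cm/yr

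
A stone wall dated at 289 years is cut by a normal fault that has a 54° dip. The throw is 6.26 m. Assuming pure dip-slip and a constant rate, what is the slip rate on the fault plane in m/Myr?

26800 m/Myr

dip-slip = throw / sin(dip) = 6.26 m / sin(54°) = 7.738 m
rate = 7.738 m / 289 years = 0.0268 m/yr = 26800 m/Myr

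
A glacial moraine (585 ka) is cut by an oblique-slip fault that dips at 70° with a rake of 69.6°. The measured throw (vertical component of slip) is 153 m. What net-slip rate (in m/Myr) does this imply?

297 m/Myr

dip-slip = throw / sin(dip) = 153 / sin(70°) = 162.8 m
net slip = dip-slip / sin(rake) = 162.8 / sin(69.6°) = 173.7 m
rate = 173.7 m / 585 ka = 0.000297 m/yr = 297 m/Myr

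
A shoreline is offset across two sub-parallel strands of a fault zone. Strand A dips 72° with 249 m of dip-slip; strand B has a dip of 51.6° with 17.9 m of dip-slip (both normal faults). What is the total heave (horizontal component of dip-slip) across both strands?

heave_A = 249 × cos(72°) = 76.95 m
heave_B = 17.9 × cos(51.6°) = 11.12 m
total = 76.95 + 11.12 = 88.1 m

88.1 m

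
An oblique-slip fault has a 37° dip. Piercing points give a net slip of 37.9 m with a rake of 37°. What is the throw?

dip-slip = net slip × sin(rake) = 37.9 m × sin(37°) = 22.81 m
throw = dip-slip × sin(dip) = 22.81 × sin(37°) = 13.7 m

13.7 m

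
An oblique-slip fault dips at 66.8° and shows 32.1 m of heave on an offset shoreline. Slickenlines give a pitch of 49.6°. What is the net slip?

dip-slip = heave / cos(dip) = 32.1 / cos(66.8°) = 81.48 m
net slip = dip-slip / sin(rake) = 81.48 / sin(49.6°) = 107 m

107 m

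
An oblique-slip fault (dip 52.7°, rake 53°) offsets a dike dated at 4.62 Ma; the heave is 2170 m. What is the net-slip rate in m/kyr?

dip-slip = heave / cos(dip) = 2170 / cos(52.7°) = 3581 m
net slip = dip-slip / sin(rake) = 3581 / sin(53°) = 4484 m
rate = 4484 m / 4.62 Ma = 0.000971 m/yr = 0.971 m/kyr

0.971 m/kyr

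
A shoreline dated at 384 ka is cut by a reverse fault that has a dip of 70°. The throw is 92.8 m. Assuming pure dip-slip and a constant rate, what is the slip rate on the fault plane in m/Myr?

257 m/Myr

dip-slip = throw / sin(dip) = 92.8 m / sin(70°) = 98.76 m
rate = 98.76 m / 384 ka = 0.000257 m/yr = 257 m/Myr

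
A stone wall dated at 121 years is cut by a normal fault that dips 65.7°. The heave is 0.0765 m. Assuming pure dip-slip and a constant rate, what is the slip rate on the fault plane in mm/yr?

dip-slip = heave / cos(dip) = 0.0765 m / cos(65.7°) = 0.1859 m
rate = 0.1859 m / 121 years = 0.00154 m/yr = 1.54 mm/yr

1.54 mm/yr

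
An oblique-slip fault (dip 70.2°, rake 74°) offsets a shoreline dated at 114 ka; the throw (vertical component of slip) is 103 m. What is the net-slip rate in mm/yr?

0.999 mm/yr

dip-slip = throw / sin(dip) = 103 / sin(70.2°) = 109.5 m
net slip = dip-slip / sin(rake) = 109.5 / sin(74°) = 113.9 m
rate = 113.9 m / 114 ka = 0.000999 m/yr = 0.999 mm/yr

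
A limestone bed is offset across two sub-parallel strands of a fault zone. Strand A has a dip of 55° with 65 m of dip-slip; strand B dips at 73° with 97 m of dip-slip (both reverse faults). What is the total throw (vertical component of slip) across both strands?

throw_A = 65 × sin(55°) = 53.24 m
throw_B = 97 × sin(73°) = 92.76 m
total = 53.24 + 92.76 = 146 m

146 m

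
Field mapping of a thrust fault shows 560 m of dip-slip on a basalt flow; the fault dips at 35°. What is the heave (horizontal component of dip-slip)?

459 m

heave = dip-slip × cos(dip) = 560 m × cos(35°) = 459 m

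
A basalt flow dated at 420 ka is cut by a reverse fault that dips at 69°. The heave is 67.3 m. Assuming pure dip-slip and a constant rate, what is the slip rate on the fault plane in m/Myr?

447 m/Myr

dip-slip = heave / cos(dip) = 67.3 m / cos(69°) = 187.8 m
rate = 187.8 m / 420 ka = 0.000447 m/yr = 447 m/Myr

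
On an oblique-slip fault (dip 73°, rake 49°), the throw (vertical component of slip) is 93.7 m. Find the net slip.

dip-slip = throw / sin(dip) = 93.7 / sin(73°) = 97.98 m
net slip = dip-slip / sin(rake) = 97.98 / sin(49°) = 130 m

130 m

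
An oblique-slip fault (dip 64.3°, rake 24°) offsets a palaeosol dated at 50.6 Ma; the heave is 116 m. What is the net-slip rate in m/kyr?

0.0130 m/kyr

dip-slip = heave / cos(dip) = 116 / cos(64.3°) = 267.5 m
net slip = dip-slip / sin(rake) = 267.5 / sin(24°) = 657.7 m
rate = 657.7 m / 50.6 Ma = 0.0000130 m/yr = 0.0130 m/kyr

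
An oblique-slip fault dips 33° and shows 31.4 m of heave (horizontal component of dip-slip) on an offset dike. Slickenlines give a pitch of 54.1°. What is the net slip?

dip-slip = heave / cos(dip) = 31.4 / cos(33°) = 37.44 m
net slip = dip-slip / sin(rake) = 37.44 / sin(54.1°) = 46.2 m

46.2 m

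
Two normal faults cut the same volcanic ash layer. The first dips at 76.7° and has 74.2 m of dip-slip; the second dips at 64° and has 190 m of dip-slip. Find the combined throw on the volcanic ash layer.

throw_A = 74.2 × sin(76.7°) = 72.21 m
throw_B = 190 × sin(64°) = 170.8 m
total = 72.21 + 170.8 = 243 m

243 m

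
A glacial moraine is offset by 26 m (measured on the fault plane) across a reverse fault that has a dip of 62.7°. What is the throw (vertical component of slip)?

23.1 m

throw = dip-slip × sin(dip) = 26 m × sin(62.7°) = 23.1 m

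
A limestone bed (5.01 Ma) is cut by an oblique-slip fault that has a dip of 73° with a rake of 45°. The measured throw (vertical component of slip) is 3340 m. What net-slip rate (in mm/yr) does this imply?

0.986 mm/yr

dip-slip = throw / sin(dip) = 3340 / sin(73°) = 3493 m
net slip = dip-slip / sin(rake) = 3493 / sin(45°) = 4939 m
rate = 4939 m / 5.01 Ma = 0.000986 m/yr = 0.986 mm/yr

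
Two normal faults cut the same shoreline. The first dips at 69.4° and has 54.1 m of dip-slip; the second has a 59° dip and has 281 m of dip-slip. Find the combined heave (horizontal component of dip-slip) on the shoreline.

heave_A = 54.1 × cos(69.4°) = 19.03 m
heave_B = 281 × cos(59°) = 144.7 m
total = 19.03 + 144.7 = 164 m

164 m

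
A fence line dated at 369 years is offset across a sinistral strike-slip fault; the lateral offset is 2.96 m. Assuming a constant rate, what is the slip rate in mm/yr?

8.02 mm/yr

rate = 2.96 m / 369 years = 0.00802 m/yr = 8.02 mm/yr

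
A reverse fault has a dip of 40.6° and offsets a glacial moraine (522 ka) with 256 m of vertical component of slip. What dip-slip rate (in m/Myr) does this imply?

754 m/Myr

dip-slip = throw / sin(dip) = 256 m / sin(40.6°) = 393.4 m
rate = 393.4 m / 522 ka = 0.000754 m/yr = 754 m/Myr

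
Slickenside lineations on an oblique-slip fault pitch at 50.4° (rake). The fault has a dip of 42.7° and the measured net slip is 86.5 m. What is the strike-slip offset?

55.1 m

strike-slip = net slip × cos(rake) = 86.5 m × cos(50.4°) = 55.1 m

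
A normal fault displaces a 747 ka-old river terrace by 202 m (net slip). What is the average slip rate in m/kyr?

0.270 m/kyr

rate = 202 m / 747 ka = 0.000270 m/yr = 0.270 m/kyr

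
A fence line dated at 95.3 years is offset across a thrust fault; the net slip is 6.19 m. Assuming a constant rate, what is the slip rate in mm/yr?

rate = 6.19 m / 95.3 years = 0.0650 m/yr = 65 mm/yr

65 mm/yr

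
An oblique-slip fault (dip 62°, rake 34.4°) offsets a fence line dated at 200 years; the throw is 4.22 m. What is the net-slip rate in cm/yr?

dip-slip = throw / sin(dip) = 4.22 / sin(62°) = 4.779 m
net slip = dip-slip / sin(rake) = 4.779 / sin(34.4°) = 8.460 m
rate = 8.460 m / 200 years = 0.0423 m/yr = 4.23 cm/yr

4.23 cm/yr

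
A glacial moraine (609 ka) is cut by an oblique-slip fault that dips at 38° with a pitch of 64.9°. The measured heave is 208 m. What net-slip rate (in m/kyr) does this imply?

dip-slip = heave / cos(dip) = 208 / cos(38°) = 264 m
net slip = dip-slip / sin(rake) = 264 / sin(64.9°) = 291.5 m
rate = 291.5 m / 609 ka = 0.000479 m/yr = 0.479 m/kyr

0.479 m/kyr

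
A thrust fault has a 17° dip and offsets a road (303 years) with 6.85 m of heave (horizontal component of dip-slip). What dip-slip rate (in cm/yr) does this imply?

2.36 cm/yr

dip-slip = heave / cos(dip) = 6.85 m / cos(17°) = 7.163 m
rate = 7.163 m / 303 years = 0.0236 m/yr = 2.36 cm/yr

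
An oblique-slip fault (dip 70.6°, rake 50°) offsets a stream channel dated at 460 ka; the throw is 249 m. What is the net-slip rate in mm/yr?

dip-slip = throw / sin(dip) = 249 / sin(70.6°) = 264 m
net slip = dip-slip / sin(rake) = 264 / sin(50°) = 344.6 m
rate = 344.6 m / 460 ka = 0.000749 m/yr = 0.749 mm/yr

0.749 mm/yr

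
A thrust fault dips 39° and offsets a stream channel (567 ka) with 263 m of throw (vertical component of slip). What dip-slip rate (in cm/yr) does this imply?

0.0737 cm/yr

dip-slip = throw / sin(dip) = 263 m / sin(39°) = 417.9 m
rate = 417.9 m / 567 ka = 0.000737 m/yr = 0.0737 cm/yr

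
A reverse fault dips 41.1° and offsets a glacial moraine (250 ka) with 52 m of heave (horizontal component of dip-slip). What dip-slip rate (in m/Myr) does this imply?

276 m/Myr

dip-slip = heave / cos(dip) = 52 m / cos(41.1°) = 69.01 m
rate = 69.01 m / 250 ka = 0.000276 m/yr = 276 m/Myr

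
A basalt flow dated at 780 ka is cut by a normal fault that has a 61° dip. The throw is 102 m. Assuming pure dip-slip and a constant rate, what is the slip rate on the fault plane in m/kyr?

0.150 m/kyr

dip-slip = throw / sin(dip) = 102 m / sin(61°) = 116.6 m
rate = 116.6 m / 780 ka = 0.000150 m/yr = 0.150 m/kyr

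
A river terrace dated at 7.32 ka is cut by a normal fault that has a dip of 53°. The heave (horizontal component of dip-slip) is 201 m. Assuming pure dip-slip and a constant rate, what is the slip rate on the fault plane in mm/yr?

45.6 mm/yr

dip-slip = heave / cos(dip) = 201 m / cos(53°) = 334 m
rate = 334 m / 7.32 ka = 0.0456 m/yr = 45.6 mm/yr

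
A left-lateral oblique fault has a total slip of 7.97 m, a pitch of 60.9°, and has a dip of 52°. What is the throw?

dip-slip = net slip × sin(rake) = 7.97 m × sin(60.9°) = 6.964 m
throw = dip-slip × sin(dip) = 6.964 × sin(52°) = 5.49 m

5.49 m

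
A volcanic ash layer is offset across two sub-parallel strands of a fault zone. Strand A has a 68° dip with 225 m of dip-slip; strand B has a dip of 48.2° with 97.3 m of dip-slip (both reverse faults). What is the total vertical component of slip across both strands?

281 m

throw_A = 225 × sin(68°) = 208.6 m
throw_B = 97.3 × sin(48.2°) = 72.53 m
total = 208.6 + 72.53 = 281 m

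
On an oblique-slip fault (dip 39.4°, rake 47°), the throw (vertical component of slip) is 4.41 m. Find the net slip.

dip-slip = throw / sin(dip) = 4.41 / sin(39.4°) = 6.948 m
net slip = dip-slip / sin(rake) = 6.948 / sin(47°) = 9.50 m

9.50 m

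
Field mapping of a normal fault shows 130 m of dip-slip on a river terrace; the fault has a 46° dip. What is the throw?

93.5 m

throw = dip-slip × sin(dip) = 130 m × sin(46°) = 93.5 m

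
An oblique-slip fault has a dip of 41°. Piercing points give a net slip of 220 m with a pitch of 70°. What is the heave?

dip-slip = net slip × sin(rake) = 220 m × sin(70°) = 206.7 m
heave = dip-slip × cos(dip) = 206.7 × cos(41°) = 156 m

156 m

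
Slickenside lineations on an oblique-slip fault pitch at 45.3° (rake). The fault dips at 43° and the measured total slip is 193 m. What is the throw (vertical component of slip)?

93.6 m

dip-slip = net slip × sin(rake) = 193 m × sin(45.3°) = 137.2 m
throw = dip-slip × sin(dip) = 137.2 × sin(43°) = 93.6 m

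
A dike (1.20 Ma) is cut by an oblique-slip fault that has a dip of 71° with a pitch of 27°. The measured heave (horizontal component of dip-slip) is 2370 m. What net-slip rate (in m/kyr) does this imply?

dip-slip = heave / cos(dip) = 2370 / cos(71°) = 7280 m
net slip = dip-slip / sin(rake) = 7280 / sin(27°) = 16030 m
rate = 16030 m / 1.20 Ma = 0.0134 m/yr = 13.4 m/kyr

13.4 m/kyr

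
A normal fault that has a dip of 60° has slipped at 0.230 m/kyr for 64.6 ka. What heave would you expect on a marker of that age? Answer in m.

dip-slip = rate × time = 0.230 m/kyr × 64.6 ka = 14.86 m
heave = dip-slip × cos(dip) = 14.86 × cos(60°) = 7.43 m

7.43 m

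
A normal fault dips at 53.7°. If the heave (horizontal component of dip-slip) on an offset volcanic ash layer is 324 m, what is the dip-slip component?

dip-slip = heave / cos(dip) = 324 / cos(53.7°) = 547 m

547 m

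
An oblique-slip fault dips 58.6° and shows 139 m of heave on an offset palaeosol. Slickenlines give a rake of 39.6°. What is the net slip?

419 m

dip-slip = heave / cos(dip) = 139 / cos(58.6°) = 266.8 m
net slip = dip-slip / sin(rake) = 266.8 / sin(39.6°) = 419 m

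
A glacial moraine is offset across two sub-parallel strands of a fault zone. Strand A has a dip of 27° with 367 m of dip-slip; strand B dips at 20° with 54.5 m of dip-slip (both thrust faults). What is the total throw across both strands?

185 m

throw_A = 367 × sin(27°) = 166.6 m
throw_B = 54.5 × sin(20°) = 18.64 m
total = 166.6 + 18.64 = 185 m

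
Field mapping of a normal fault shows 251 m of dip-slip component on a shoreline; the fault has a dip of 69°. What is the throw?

234 m

throw = dip-slip × sin(dip) = 251 m × sin(69°) = 234 m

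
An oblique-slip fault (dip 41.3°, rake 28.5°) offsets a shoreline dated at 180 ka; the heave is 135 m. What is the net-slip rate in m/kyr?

dip-slip = heave / cos(dip) = 135 / cos(41.3°) = 179.7 m
net slip = dip-slip / sin(rake) = 179.7 / sin(28.5°) = 376.6 m
rate = 376.6 m / 180 ka = 0.00209 m/yr = 2.09 m/kyr

2.09 m/kyr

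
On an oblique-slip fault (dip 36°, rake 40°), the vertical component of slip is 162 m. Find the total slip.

429 m

dip-slip = throw / sin(dip) = 162 / sin(36°) = 275.6 m
net slip = dip-slip / sin(rake) = 275.6 / sin(40°) = 429 m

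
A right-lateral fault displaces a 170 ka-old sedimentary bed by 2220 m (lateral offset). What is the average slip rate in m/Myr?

13100 m/Myr

rate = 2220 m / 170 ka = 0.0131 m/yr = 13100 m/Myr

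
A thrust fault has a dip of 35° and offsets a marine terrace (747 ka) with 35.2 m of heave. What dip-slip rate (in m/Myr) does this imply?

dip-slip = heave / cos(dip) = 35.2 m / cos(35°) = 42.97 m
rate = 42.97 m / 747 ka = 0.0000575 m/yr = 57.5 m/Myr

57.5 m/Myr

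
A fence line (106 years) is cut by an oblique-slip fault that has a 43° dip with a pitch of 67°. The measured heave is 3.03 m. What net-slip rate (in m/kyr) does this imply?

42.5 m/kyr

dip-slip = heave / cos(dip) = 3.03 / cos(43°) = 4.143 m
net slip = dip-slip / sin(rake) = 4.143 / sin(67°) = 4.501 m
rate = 4.501 m / 106 years = 0.0425 m/yr = 42.5 m/kyr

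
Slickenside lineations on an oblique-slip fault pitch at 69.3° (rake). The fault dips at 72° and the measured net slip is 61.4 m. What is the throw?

dip-slip = net slip × sin(rake) = 61.4 m × sin(69.3°) = 57.44 m
throw = dip-slip × sin(dip) = 57.44 × sin(72°) = 54.6 m

54.6 m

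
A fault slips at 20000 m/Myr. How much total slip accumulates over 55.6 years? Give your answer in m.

slip = rate × time = 20000 m/Myr × 55.6 years = 1.11 m

1.11 m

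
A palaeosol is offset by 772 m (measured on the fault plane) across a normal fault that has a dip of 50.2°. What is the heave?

494 m

heave = dip-slip × cos(dip) = 772 m × cos(50.2°) = 494 m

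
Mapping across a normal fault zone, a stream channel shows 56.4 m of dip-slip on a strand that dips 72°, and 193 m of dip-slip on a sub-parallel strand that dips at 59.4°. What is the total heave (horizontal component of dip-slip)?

heave_A = 56.4 × cos(72°) = 17.43 m
heave_B = 193 × cos(59.4°) = 98.24 m
total = 17.43 + 98.24 = 116 m

116 m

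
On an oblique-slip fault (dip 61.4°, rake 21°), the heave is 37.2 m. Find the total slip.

dip-slip = heave / cos(dip) = 37.2 / cos(61.4°) = 77.71 m
net slip = dip-slip / sin(rake) = 77.71 / sin(21°) = 217 m

217 m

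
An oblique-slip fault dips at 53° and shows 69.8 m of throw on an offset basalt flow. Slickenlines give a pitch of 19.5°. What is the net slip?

262 m

dip-slip = throw / sin(dip) = 69.8 / sin(53°) = 87.40 m
net slip = dip-slip / sin(rake) = 87.40 / sin(19.5°) = 262 m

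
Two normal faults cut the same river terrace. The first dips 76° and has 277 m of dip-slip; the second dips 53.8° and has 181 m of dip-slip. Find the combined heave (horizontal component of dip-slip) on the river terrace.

heave_A = 277 × cos(76°) = 67.01 m
heave_B = 181 × cos(53.8°) = 106.9 m
total = 67.01 + 106.9 = 174 m

174 m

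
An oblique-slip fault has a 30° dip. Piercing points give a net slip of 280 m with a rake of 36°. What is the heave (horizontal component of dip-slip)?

143 m

dip-slip = net slip × sin(rake) = 280 m × sin(36°) = 164.6 m
heave = dip-slip × cos(dip) = 164.6 × cos(30°) = 143 m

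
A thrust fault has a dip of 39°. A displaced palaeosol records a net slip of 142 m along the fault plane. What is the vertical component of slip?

89.4 m

throw = dip-slip × sin(dip) = 142 m × sin(39°) = 89.4 m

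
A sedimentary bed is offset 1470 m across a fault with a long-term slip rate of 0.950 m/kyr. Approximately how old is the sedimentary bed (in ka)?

1550 ka

age = offset / rate = 1470 m / (0.950 m/kyr) = 1.55e+06 yr = 1550 ka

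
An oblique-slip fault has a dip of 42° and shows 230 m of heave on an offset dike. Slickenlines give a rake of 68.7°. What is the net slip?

332 m

dip-slip = heave / cos(dip) = 230 / cos(42°) = 309.5 m
net slip = dip-slip / sin(rake) = 309.5 / sin(68.7°) = 332 m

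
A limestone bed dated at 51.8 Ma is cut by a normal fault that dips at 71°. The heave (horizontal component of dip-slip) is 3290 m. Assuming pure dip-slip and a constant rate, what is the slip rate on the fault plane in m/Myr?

dip-slip = heave / cos(dip) = 3290 m / cos(71°) = 10110 m
rate = 10110 m / 51.8 Ma = 0.000195 m/yr = 195 m/Myr

195 m/Myr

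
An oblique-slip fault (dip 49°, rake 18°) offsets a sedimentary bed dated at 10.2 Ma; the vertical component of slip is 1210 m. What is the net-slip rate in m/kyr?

dip-slip = throw / sin(dip) = 1210 / sin(49°) = 1603 m
net slip = dip-slip / sin(rake) = 1603 / sin(18°) = 5188 m
rate = 5188 m / 10.2 Ma = 0.000509 m/yr = 0.509 m/kyr

0.509 m/kyr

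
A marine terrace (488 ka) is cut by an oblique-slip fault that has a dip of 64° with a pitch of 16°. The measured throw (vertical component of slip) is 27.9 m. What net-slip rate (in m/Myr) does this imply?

231 m/Myr

dip-slip = throw / sin(dip) = 27.9 / sin(64°) = 31.04 m
net slip = dip-slip / sin(rake) = 31.04 / sin(16°) = 112.6 m
rate = 112.6 m / 488 ka = 0.000231 m/yr = 231 m/Myr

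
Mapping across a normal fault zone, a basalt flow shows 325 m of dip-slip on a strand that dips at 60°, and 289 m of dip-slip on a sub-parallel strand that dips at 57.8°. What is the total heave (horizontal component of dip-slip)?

heave_A = 325 × cos(60°) = 162.5 m
heave_B = 289 × cos(57.8°) = 154 m
total = 162.5 + 154 = 317 m

317 m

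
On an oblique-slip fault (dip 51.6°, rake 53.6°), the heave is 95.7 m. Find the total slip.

dip-slip = heave / cos(dip) = 95.7 / cos(51.6°) = 154.1 m
net slip = dip-slip / sin(rake) = 154.1 / sin(53.6°) = 191 m

191 m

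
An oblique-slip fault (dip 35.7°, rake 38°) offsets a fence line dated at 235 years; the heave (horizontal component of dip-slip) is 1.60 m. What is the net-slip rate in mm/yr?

13.6 mm/yr

dip-slip = heave / cos(dip) = 1.60 / cos(35.7°) = 1.970 m
net slip = dip-slip / sin(rake) = 1.970 / sin(38°) = 3.200 m
rate = 3.200 m / 235 years = 0.0136 m/yr = 13.6 mm/yr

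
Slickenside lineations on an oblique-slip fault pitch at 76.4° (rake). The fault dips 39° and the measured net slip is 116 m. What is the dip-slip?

113 m

dip-slip = net slip × sin(rake) = 116 m × sin(76.4°) = 113 m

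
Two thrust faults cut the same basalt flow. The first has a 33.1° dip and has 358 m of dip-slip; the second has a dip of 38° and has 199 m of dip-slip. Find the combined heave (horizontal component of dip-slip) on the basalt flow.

heave_A = 358 × cos(33.1°) = 299.9 m
heave_B = 199 × cos(38°) = 156.8 m
total = 299.9 + 156.8 = 457 m

457 m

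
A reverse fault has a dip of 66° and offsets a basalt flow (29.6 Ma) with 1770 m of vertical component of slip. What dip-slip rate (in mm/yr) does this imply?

0.0655 mm/yr

dip-slip = throw / sin(dip) = 1770 m / sin(66°) = 1938 m
rate = 1938 m / 29.6 Ma = 0.0000655 m/yr = 0.0655 mm/yr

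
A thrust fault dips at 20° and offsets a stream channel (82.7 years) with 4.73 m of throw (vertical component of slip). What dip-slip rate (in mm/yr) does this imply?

167 mm/yr

dip-slip = throw / sin(dip) = 4.73 m / sin(20°) = 13.83 m
rate = 13.83 m / 82.7 years = 0.167 m/yr = 167 mm/yr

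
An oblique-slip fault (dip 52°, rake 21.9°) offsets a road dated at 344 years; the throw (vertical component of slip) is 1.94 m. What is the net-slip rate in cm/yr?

1.92 cm/yr

dip-slip = throw / sin(dip) = 1.94 / sin(52°) = 2.462 m
net slip = dip-slip / sin(rake) = 2.462 / sin(21.9°) = 6.600 m
rate = 6.600 m / 344 years = 0.0192 m/yr = 1.92 cm/yr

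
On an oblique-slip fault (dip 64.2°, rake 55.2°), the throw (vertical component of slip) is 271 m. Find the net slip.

367 m

dip-slip = throw / sin(dip) = 271 / sin(64.2°) = 301 m
net slip = dip-slip / sin(rake) = 301 / sin(55.2°) = 367 m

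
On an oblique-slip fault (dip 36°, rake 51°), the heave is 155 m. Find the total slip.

dip-slip = heave / cos(dip) = 155 / cos(36°) = 191.6 m
net slip = dip-slip / sin(rake) = 191.6 / sin(51°) = 247 m

247 m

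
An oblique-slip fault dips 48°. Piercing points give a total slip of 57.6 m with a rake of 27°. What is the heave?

dip-slip = net slip × sin(rake) = 57.6 m × sin(27°) = 26.15 m
heave = dip-slip × cos(dip) = 26.15 × cos(48°) = 17.5 m

17.5 m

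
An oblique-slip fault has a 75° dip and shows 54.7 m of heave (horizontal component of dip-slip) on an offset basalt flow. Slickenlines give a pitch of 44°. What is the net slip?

304 m

dip-slip = heave / cos(dip) = 54.7 / cos(75°) = 211.3 m
net slip = dip-slip / sin(rake) = 211.3 / sin(44°) = 304 m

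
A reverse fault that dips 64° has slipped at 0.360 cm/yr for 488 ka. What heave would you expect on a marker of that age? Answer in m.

dip-slip = rate × time = 0.360 cm/yr × 488 ka = 1757 m
heave = dip-slip × cos(dip) = 1757 × cos(64°) = 770 m

770 m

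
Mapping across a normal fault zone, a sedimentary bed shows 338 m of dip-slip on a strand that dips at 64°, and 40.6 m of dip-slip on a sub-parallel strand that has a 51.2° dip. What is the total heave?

heave_A = 338 × cos(64°) = 148.2 m
heave_B = 40.6 × cos(51.2°) = 25.44 m
total = 148.2 + 25.44 = 174 m

174 m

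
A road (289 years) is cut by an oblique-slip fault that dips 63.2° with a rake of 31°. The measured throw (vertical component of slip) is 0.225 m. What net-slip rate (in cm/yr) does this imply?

dip-slip = throw / sin(dip) = 0.225 / sin(63.2°) = 0.2521 m
net slip = dip-slip / sin(rake) = 0.2521 / sin(31°) = 0.4894 m
rate = 0.4894 m / 289 years = 0.00169 m/yr = 0.169 cm/yr

0.169 cm/yr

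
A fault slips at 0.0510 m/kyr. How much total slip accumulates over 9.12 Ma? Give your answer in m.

slip = rate × time = 0.0510 m/kyr × 9.12 Ma = 465 m

465 m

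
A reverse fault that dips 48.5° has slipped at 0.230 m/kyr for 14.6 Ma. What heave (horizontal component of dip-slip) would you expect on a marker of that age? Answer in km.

dip-slip = rate × time = 0.230 m/kyr × 14.6 Ma = 3358 m
heave = dip-slip × cos(dip) = 3358 × cos(48.5°) = 2230 m = 2.23 km

2.23 km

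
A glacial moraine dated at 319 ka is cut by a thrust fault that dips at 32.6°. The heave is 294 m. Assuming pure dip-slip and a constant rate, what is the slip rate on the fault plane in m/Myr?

1090 m/Myr

dip-slip = heave / cos(dip) = 294 m / cos(32.6°) = 349 m
rate = 349 m / 319 ka = 0.00109 m/yr = 1090 m/Myr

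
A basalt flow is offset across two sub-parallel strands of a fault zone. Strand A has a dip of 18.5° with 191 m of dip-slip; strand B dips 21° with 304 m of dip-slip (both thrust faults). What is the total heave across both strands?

465 m

heave_A = 191 × cos(18.5°) = 181.1 m
heave_B = 304 × cos(21°) = 283.8 m
total = 181.1 + 283.8 = 465 m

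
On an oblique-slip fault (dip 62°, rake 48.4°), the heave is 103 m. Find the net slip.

dip-slip = heave / cos(dip) = 103 / cos(62°) = 219.4 m
net slip = dip-slip / sin(rake) = 219.4 / sin(48.4°) = 293 m

293 m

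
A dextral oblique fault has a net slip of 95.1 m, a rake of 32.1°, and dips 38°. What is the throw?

dip-slip = net slip × sin(rake) = 95.1 m × sin(32.1°) = 50.54 m
throw = dip-slip × sin(dip) = 50.54 × sin(38°) = 31.1 m

31.1 m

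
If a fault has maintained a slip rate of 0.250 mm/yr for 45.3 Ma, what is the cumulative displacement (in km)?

11.3 km

slip = rate × time = 0.250 mm/yr × 45.3 Ma = 11300 m = 11.3 km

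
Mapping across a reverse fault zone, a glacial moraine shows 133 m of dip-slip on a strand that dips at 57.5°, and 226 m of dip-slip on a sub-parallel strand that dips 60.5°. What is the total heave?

heave_A = 133 × cos(57.5°) = 71.46 m
heave_B = 226 × cos(60.5°) = 111.3 m
total = 71.46 + 111.3 = 183 m

183 m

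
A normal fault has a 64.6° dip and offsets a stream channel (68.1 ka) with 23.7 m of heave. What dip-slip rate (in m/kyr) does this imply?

dip-slip = heave / cos(dip) = 23.7 m / cos(64.6°) = 55.25 m
rate = 55.25 m / 68.1 ka = 0.000811 m/yr = 0.811 m/kyr

0.811 m/kyr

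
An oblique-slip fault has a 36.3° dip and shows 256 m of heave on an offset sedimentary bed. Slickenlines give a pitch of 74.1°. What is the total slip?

dip-slip = heave / cos(dip) = 256 / cos(36.3°) = 317.6 m
net slip = dip-slip / sin(rake) = 317.6 / sin(74.1°) = 330 m

330 m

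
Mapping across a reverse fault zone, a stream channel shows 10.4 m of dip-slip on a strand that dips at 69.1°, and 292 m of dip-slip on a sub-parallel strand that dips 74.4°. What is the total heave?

heave_A = 10.4 × cos(69.1°) = 3.710 m
heave_B = 292 × cos(74.4°) = 78.52 m
total = 3.710 + 78.52 = 82.2 m

82.2 m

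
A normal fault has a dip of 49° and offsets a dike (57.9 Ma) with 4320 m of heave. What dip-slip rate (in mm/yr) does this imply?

0.114 mm/yr

dip-slip = heave / cos(dip) = 4320 m / cos(49°) = 6585 m
rate = 6585 m / 57.9 Ma = 0.000114 m/yr = 0.114 mm/yr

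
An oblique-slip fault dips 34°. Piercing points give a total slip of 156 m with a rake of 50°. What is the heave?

dip-slip = net slip × sin(rake) = 156 m × sin(50°) = 119.5 m
heave = dip-slip × cos(dip) = 119.5 × cos(34°) = 99.1 m

99.1 m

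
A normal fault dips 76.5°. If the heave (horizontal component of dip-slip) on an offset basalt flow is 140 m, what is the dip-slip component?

600 m

dip-slip = heave / cos(dip) = 140 / cos(76.5°) = 600 m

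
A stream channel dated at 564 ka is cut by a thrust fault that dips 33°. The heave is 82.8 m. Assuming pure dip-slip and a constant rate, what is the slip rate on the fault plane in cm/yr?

dip-slip = heave / cos(dip) = 82.8 m / cos(33°) = 98.73 m
rate = 98.73 m / 564 ka = 0.000175 m/yr = 0.0175 cm/yr

0.0175 cm/yr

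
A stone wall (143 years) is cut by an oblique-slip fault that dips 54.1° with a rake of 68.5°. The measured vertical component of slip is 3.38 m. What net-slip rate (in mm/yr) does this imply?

dip-slip = throw / sin(dip) = 3.38 / sin(54.1°) = 4.173 m
net slip = dip-slip / sin(rake) = 4.173 / sin(68.5°) = 4.485 m
rate = 4.485 m / 143 years = 0.0314 m/yr = 31.4 mm/yr

31.4 mm/yr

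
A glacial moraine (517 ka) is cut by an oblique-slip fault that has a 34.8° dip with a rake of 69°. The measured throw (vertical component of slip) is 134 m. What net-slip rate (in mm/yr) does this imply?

dip-slip = throw / sin(dip) = 134 / sin(34.8°) = 234.8 m
net slip = dip-slip / sin(rake) = 234.8 / sin(69°) = 251.5 m
rate = 251.5 m / 517 ka = 0.000486 m/yr = 0.486 mm/yr

0.486 mm/yr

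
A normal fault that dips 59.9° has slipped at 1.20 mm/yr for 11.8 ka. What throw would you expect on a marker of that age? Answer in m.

12.3 m

dip-slip = rate × time = 1.20 mm/yr × 11.8 ka = 14.16 m
throw = dip-slip × sin(dip) = 14.16 × sin(59.9°) = 12.3 m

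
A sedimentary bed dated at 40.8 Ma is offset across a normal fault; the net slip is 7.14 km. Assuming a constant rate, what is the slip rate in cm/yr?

rate = 7.14 km / 40.8 Ma = 0.000175 m/yr = 0.0175 cm/yr

0.0175 cm/yr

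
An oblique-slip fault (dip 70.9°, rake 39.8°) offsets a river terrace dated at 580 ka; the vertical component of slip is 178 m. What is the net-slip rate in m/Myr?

dip-slip = throw / sin(dip) = 178 / sin(70.9°) = 188.4 m
net slip = dip-slip / sin(rake) = 188.4 / sin(39.8°) = 294.3 m
rate = 294.3 m / 580 ka = 0.000507 m/yr = 507 m/Myr

507 m/Myr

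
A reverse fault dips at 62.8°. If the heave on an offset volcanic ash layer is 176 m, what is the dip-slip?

dip-slip = heave / cos(dip) = 176 / cos(62.8°) = 385 m

385 m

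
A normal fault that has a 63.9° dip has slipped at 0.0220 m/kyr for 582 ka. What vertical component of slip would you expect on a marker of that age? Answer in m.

dip-slip = rate × time = 0.0220 m/kyr × 582 ka = 12.80 m
throw = dip-slip × sin(dip) = 12.80 × sin(63.9°) = 11.5 m

11.5 m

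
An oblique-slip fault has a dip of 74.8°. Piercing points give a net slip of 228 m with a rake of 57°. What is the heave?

50.1 m

dip-slip = net slip × sin(rake) = 228 m × sin(57°) = 191.2 m
heave = dip-slip × cos(dip) = 191.2 × cos(74.8°) = 50.1 m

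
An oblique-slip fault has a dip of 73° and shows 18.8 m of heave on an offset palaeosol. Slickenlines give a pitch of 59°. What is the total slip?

dip-slip = heave / cos(dip) = 18.8 / cos(73°) = 64.30 m
net slip = dip-slip / sin(rake) = 64.30 / sin(59°) = 75 m

75 m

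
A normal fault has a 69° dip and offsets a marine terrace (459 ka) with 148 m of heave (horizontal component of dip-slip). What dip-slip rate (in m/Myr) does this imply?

dip-slip = heave / cos(dip) = 148 m / cos(69°) = 413 m
rate = 413 m / 459 ka = 0.000900 m/yr = 900 m/Myr

900 m/Myr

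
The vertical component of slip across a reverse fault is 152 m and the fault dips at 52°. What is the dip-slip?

193 m

dip-slip = throw / sin(dip) = 152 / sin(52°) = 193 m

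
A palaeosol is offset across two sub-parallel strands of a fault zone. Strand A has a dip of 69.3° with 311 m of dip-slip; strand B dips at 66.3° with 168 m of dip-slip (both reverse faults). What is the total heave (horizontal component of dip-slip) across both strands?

heave_A = 311 × cos(69.3°) = 109.9 m
heave_B = 168 × cos(66.3°) = 67.53 m
total = 109.9 + 67.53 = 177 m

177 m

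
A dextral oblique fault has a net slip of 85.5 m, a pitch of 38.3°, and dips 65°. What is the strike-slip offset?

strike-slip = net slip × cos(rake) = 85.5 m × cos(38.3°) = 67.1 m

67.1 m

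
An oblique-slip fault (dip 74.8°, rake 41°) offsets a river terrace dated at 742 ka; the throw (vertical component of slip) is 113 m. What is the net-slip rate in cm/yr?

0.0241 cm/yr

dip-slip = throw / sin(dip) = 113 / sin(74.8°) = 117.1 m
net slip = dip-slip / sin(rake) = 117.1 / sin(41°) = 178.5 m
rate = 178.5 m / 742 ka = 0.000241 m/yr = 0.0241 cm/yr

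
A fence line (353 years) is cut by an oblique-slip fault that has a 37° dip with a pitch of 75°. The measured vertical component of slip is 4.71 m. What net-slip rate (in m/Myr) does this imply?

23000 m/Myr

dip-slip = throw / sin(dip) = 4.71 / sin(37°) = 7.826 m
net slip = dip-slip / sin(rake) = 7.826 / sin(75°) = 8.102 m
rate = 8.102 m / 353 years = 0.0230 m/yr = 23000 m/Myr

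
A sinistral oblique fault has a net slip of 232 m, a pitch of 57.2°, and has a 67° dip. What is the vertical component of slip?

180 m

dip-slip = net slip × sin(rake) = 232 m × sin(57.2°) = 195 m
throw = dip-slip × sin(dip) = 195 × sin(67°) = 180 m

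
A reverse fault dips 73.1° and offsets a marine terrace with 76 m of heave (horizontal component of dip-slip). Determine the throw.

250 m

throw = heave × tan(dip) = 76 × tan(73.1°) = 250 m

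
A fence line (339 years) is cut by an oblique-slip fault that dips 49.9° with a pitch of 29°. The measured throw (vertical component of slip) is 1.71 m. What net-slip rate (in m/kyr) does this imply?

13.6 m/kyr

dip-slip = throw / sin(dip) = 1.71 / sin(49.9°) = 2.236 m
net slip = dip-slip / sin(rake) = 2.236 / sin(29°) = 4.611 m
rate = 4.611 m / 339 years = 0.0136 m/yr = 13.6 m/kyr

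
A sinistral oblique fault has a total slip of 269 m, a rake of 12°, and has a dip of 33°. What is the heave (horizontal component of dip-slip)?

46.9 m

dip-slip = net slip × sin(rake) = 269 m × sin(12°) = 55.93 m
heave = dip-slip × cos(dip) = 55.93 × cos(33°) = 46.9 m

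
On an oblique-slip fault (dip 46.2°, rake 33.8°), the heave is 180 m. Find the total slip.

dip-slip = heave / cos(dip) = 180 / cos(46.2°) = 260.1 m
net slip = dip-slip / sin(rake) = 260.1 / sin(33.8°) = 467 m

467 m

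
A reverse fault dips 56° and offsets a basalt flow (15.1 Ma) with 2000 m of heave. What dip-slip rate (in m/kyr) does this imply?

0.237 m/kyr

dip-slip = heave / cos(dip) = 2000 m / cos(56°) = 3577 m
rate = 3577 m / 15.1 Ma = 0.000237 m/yr = 0.237 m/kyr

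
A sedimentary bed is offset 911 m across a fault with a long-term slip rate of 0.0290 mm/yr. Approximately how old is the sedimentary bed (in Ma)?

31.4 Ma

age = offset / rate = 911 m / (0.0290 mm/yr) = 3.14e+07 yr = 31.4 Ma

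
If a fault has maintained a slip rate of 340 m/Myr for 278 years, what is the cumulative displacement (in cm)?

9.45 cm

slip = rate × time = 340 m/Myr × 278 years = 0.0945 m = 9.45 cm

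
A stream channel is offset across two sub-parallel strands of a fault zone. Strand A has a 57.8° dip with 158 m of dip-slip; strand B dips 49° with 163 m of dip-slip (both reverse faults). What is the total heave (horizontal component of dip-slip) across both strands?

heave_A = 158 × cos(57.8°) = 84.19 m
heave_B = 163 × cos(49°) = 106.9 m
total = 84.19 + 106.9 = 191 m

191 m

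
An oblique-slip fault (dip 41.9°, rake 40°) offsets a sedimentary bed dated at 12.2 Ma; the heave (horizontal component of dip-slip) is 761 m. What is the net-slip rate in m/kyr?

0.130 m/kyr

dip-slip = heave / cos(dip) = 761 / cos(41.9°) = 1022 m
net slip = dip-slip / sin(rake) = 1022 / sin(40°) = 1591 m
rate = 1591 m / 12.2 Ma = 0.000130 m/yr = 0.130 m/kyr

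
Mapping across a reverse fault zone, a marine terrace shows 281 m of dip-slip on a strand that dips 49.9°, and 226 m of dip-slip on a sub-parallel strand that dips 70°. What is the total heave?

258 m

heave_A = 281 × cos(49.9°) = 181 m
heave_B = 226 × cos(70°) = 77.30 m
total = 181 + 77.30 = 258 m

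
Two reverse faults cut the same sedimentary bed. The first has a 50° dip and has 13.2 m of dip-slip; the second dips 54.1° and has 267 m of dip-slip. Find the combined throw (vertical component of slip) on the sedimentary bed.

226 m

throw_A = 13.2 × sin(50°) = 10.11 m
throw_B = 267 × sin(54.1°) = 216.3 m
total = 10.11 + 216.3 = 226 m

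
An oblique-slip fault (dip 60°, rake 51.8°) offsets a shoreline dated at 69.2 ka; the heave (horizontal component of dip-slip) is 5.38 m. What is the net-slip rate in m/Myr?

198 m/Myr

dip-slip = heave / cos(dip) = 5.38 / cos(60°) = 10.76 m
net slip = dip-slip / sin(rake) = 10.76 / sin(51.8°) = 13.69 m
rate = 13.69 m / 69.2 ka = 0.000198 m/yr = 198 m/Myr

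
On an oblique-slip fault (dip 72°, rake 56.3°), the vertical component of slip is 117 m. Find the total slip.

dip-slip = throw / sin(dip) = 117 / sin(72°) = 123 m
net slip = dip-slip / sin(rake) = 123 / sin(56.3°) = 148 m

148 m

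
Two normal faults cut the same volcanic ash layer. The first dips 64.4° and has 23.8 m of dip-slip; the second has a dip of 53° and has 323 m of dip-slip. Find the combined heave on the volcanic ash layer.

heave_A = 23.8 × cos(64.4°) = 10.28 m
heave_B = 323 × cos(53°) = 194.4 m
total = 10.28 + 194.4 = 205 m

205 m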